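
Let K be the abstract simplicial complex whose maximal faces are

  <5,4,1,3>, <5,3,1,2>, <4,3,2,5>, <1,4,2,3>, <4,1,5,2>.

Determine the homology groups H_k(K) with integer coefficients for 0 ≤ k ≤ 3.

H_0 = Z,  H_1 = 0,  H_2 = 0,  H_3 = Z.

We work with the vertex ordering 1 < 2 < 3 < 4 < 5. The simplices of K, each written with vertices in increasing order, are:

  0-simplices (5): [1], [2], [3], [4], [5]
  1-simplices (10): [1,2], [1,3], [1,4], [1,5], [2,3], [2,4], [2,5], [3,4], [3,5], [4,5]
  2-simplices (10): [1,2,3], [1,2,4], [1,2,5], [1,3,4], [1,3,5], [1,4,5], [2,3,4], [2,3,5], [2,4,5], [3,4,5]
  3-simplices (5): [1,2,3,4], [1,2,3,5], [1,2,4,5], [1,3,4,5], [2,3,4,5]

so the chain groups are C_0 ≅ Z^5, C_1 ≅ Z^10, C_2 ≅ Z^10, C_3 ≅ Z^5.

The boundary map ∂_1: C_1 → C_0 maps an edge to its endpoints' difference, ∂[p,q] = q − p.
This gives a 5×10 integer matrix of rank 4; reducing to Smith normal form yields diagonal entries (1,1,1,1).

∂_2: C_2 → C_1 maps a triangle to the signed sum of its edges. For instance
  ∂[1,3,4] = [3,4] − [1,4] + [1,3],
  ∂[1,4,5] = [4,5] − [1,5] + [1,4].
This gives a 10×10 integer matrix of rank 6; reducing to Smith normal form yields diagonal entries (1,1,1,1,1,1).

The boundary map ∂_3: C_3 → C_2 sends each 3-simplex σ to the alternating sum Σ_i (−1)^i (σ with its i-th vertex removed). For instance
  ∂[1,2,3,4] = [2,3,4] − [1,3,4] + [1,2,4] − [1,2,3],
  ∂[1,2,4,5] = [2,4,5] − [1,4,5] + [1,2,5] − [1,2,4].
The resulting 10×5 matrix has rank 4, and its Smith normal form has invariant factors (1,1,1,1).

Computing H_k = (kernel of ∂_k) / (image of ∂_{k+1}):

  H_0: rank C_0 − rank ∂_1 = 5 − 4 = 1, and the invariant factors of ∂_1 are all 1, so H_0 = Z.
  H_1: rank ker ∂_1 − rank ∂_2 = (10 − 4) − 6 = 0, and the invariant factors of ∂_2 are all 1, so H_1 = 0.
  H_2: rank ker ∂_2 − rank ∂_3 = (10 − 6) − 4 = 0, and the invariant factors of ∂_3 are all 1, so H_2 = 0.
  H_3: rank ker ∂_3 − rank ∂_4 = (5 − 4) − 0 = 1, and there is no ∂_4, so H_3 = Z.

As a check, the Euler characteristic is 5 − 10 + 10 − 5 = 0, which agrees with 1 − 0 + 0 − 1 = 0.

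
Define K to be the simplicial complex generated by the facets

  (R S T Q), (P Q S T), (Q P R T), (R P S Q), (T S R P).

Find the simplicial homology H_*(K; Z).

Order the vertices as P < Q < R < S < T. Listing each simplex with vertices in this order, K has dimension 3 with simplices:

  0-simplices (5): P, Q, R, S, T
  1-simplices (10): PQ, PR, PS, PT, QR, QS, QT, RS, RT, ST
  2-simplices (10): PQR, PQS, PQT, PRS, PRT, PST, QRS, QRT, QST, RST
  3-simplices (5): PQRS, PQRT, PQST, PRST, QRST

giving chain groups C_0 ≅ Z^5, C_1 ≅ Z^10, C_2 ≅ Z^10, C_3 ≅ Z^5.

Boundary ∂_1: C_1 → C_0 maps an edge to its endpoints' difference, ∂[p,q] = q − p. For instance
  ∂QT = T − Q.
The 5×10 boundary matrix has rank 4 and Smith normal form diag(1,1,1,1).

∂_2: C_2 → C_1 acts by ∂[p,q,r] = [q,r] − [p,r] + [p,q]. For instance
  ∂PQR = QR − PR + PQ,
  ∂QRS = RS − QS + QR.
The resulting 10×10 matrix has rank 6, and its Smith normal form has invariant factors (1,1,1,1,1,1).

∂_3: C_3 → C_2 sends each 3-simplex σ to the alternating sum Σ_i (−1)^i (σ with its i-th vertex removed). For instance
  ∂PQST = QST − PST + PQT − PQS,
  ∂PRST = RST − PST + PRT − PRS.
This gives a 10×5 integer matrix of rank 4; reducing to Smith normal form yields diagonal entries (1,1,1,1).

From H_k ≅ ker(∂_k) / im(∂_{k+1}) we obtain:

  H_0: rank C_0 − rank ∂_1 = 5 − 4 = 1, and the invariant factors of ∂_1 are all 1, so H_0 ≅ Z.
  H_1: rank ker ∂_1 − rank ∂_2 = (10 − 4) − 6 = 0, and the invariant factors of ∂_2 are all 1, so H_1 ≅ 0.
  H_2: rank ker ∂_2 − rank ∂_3 = (10 − 6) − 4 = 0, and the invariant factors of ∂_3 are all 1, so H_2 ≅ 0.
  H_3: rank ker ∂_3 − rank ∂_4 = (5 − 4) − 0 = 1, and there is no ∂_4, so H_3 ≅ Z.

H_0 = Z,  H_1 = 0,  H_2 = 0,  H_3 = Z.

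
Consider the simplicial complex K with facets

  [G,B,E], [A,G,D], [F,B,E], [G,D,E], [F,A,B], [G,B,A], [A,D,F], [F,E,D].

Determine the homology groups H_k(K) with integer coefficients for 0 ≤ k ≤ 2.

H_0 ≅ Z,  H_1 = 0,  H_2 ≅ Z.

We work with the vertex ordering A < B < D < E < F < G. The simplices of K, each written with vertices in increasing order, are:

  0-simplices (6): A, B, D, E, F, G
  1-simplices (12): AB, AD, AF, AG, BE, BF, BG, DE, DF, DG, EF, EG
  2-simplices (8): ABF, ABG, ADF, ADG, BEF, BEG, DEF, DEG

Hence C_0 ≅ Z^6, C_1 ≅ Z^12, C_2 ≅ Z^8.

The boundary map ∂_1: C_1 → C_0 is given by ∂[p,q] = [q] − [p].
This gives a 6×12 integer matrix of rank 5; reducing to Smith normal form yields diagonal entries (1,1,1,1,1).

∂_2: C_2 → C_1 maps a triangle to the signed sum of its edges. For instance
  ∂ABG = BG − AG + AB,
  ∂BEF = EF − BF + BE.
As a 12×8 matrix over Z this has rank 7, with invariant factors (1,1,1,1,1,1,1).

Computing H_k = (kernel of ∂_k) / (image of ∂_{k+1}):

  H_0: rank C_0 − rank ∂_1 = 6 − 5 = 1, and the invariant factors of ∂_1 are all 1, so H_0 ≅ Z.
  H_1: rank ker ∂_1 − rank ∂_2 = (12 − 5) − 7 = 0, and the invariant factors of ∂_2 are all 1, so H_1 ≅ 0.
  H_2: rank ker ∂_2 − rank ∂_3 = (8 − 7) − 0 = 1, and there is no ∂_3, so H_2 ≅ Z.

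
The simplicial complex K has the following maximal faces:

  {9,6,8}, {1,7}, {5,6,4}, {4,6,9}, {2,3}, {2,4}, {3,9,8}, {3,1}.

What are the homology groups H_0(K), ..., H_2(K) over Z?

Order the vertices as 1 < 2 < 3 < 4 < 5 < 6 < 7 < 8 < 9. Listing each simplex with vertices in this order, K has dimension 2 with simplices:

  0-simplices (9): [1], [2], [3], [4], [5], [6], [7], [8], [9]
  1-simplices (13): [1,3], [1,7], [2,3], [2,4], [3,8], [3,9], [4,5], [4,6], [4,9], [5,6], [6,8], [6,9], [8,9]
  2-simplices (4): [3,8,9], [4,5,6], [4,6,9], [6,8,9]

giving chain groups C_0 ≅ Z^9, C_1 ≅ Z^13, C_2 ≅ Z^4.

Boundary ∂_1: C_1 → C_0 maps an edge to its endpoints' difference, ∂[p,q] = q − p.
As a 9×13 matrix over Z this has rank 8, with invariant factors (1,1,1,1,1,1,1,1).

Boundary ∂_2: C_2 → C_1 acts by ∂[p,q,r] = [q,r] − [p,r] + [p,q]. For instance
  ∂[3,8,9] = [8,9] − [3,9] + [3,8],
  ∂[6,8,9] = [8,9] − [6,9] + [6,8].
The resulting 13×4 matrix has rank 4, and its Smith normal form has invariant factors (1,1,1,1).

From H_k ≅ ker(∂_k) / im(∂_{k+1}) we obtain:

  H_0: rank C_0 − rank ∂_1 = 9 − 8 = 1, and the invariant factors of ∂_1 are all 1, so H_0 = Z.
  H_1: rank ker ∂_1 − rank ∂_2 = (13 − 8) − 4 = 1, and the invariant factors of ∂_2 are all 1, so H_1 = Z.
  H_2: rank ker ∂_2 − rank ∂_3 = (4 − 4) − 0 = 0, and there is no ∂_3, so H_2 = 0.

H_0 ≅ Z,  H_1 ≅ Z,  H_2 = 0.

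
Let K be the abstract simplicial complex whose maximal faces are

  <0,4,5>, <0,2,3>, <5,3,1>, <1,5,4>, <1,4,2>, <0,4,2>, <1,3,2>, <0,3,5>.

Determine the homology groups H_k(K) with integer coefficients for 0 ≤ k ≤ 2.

H_0 ≅ Z,  H_1 = 0,  H_2 ≅ Z.

Fix the vertex order 0 < 1 < 2 < 3 < 4 < 5 and write every simplex with vertices in increasing order. Then dim K = 2 and the simplices of K are:

  0-simplices (6): [0], [1], [2], [3], [4], [5]
  1-simplices (12): [0,2], [0,3], [0,4], [0,5], [1,2], [1,3], [1,4], [1,5], [2,3], [2,4], [3,5], [4,5]
  2-simplices (8): [0,2,3], [0,2,4], [0,3,5], [0,4,5], [1,2,3], [1,2,4], [1,3,5], [1,4,5]

giving chain groups C_0 ≅ Z^6, C_1 ≅ Z^12, C_2 ≅ Z^8.

∂_1: C_1 → C_0 maps an edge to its endpoints' difference, ∂[p,q] = q − p. For instance
  ∂[0,4] = [4] − [0].
As a 6×12 matrix over Z this has rank 5, with invariant factors (1,1,1,1,1).

Boundary ∂_2: C_2 → C_1 sends each 2-simplex [p,q,r] to [q,r] − [p,r] + [p,q]. For instance
  ∂[1,2,3] = [2,3] − [1,3] + [1,2],
  ∂[0,3,5] = [3,5] − [0,5] + [0,3].
As a 12×8 matrix over Z this has rank 7, with invariant factors (1,1,1,1,1,1,1).

Computing H_k = (kernel of ∂_k) / (image of ∂_{k+1}):

  H_0: rank C_0 − rank ∂_1 = 6 − 5 = 1, and the invariant factors of ∂_1 are all 1, so H_0 ≅ Z.
  H_1: rank ker ∂_1 − rank ∂_2 = (12 − 5) − 7 = 0, and the invariant factors of ∂_2 are all 1, so H_1 ≅ 0.
  H_2: rank ker ∂_2 − rank ∂_3 = (8 − 7) − 0 = 1, and there is no ∂_3, so H_2 ≅ Z.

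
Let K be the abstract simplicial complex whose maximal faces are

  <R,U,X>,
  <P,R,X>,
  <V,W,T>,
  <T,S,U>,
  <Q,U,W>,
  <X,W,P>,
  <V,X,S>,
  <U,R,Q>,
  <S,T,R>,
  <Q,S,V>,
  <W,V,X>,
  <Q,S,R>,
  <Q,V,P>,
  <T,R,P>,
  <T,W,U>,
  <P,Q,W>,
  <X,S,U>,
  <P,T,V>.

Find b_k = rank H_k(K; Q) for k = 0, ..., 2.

b_0 = 1, b_1 = 1, b_2 = 0.

Take the total order P < Q < R < S < T < U < V < W < X on the vertex set. Then K (dimension 2) consists of the simplices:

  0-simplices (9): P, Q, R, S, T, U, V, W, X
  1-simplices (27): PQ, PR, PT, PV, PW, PX, QR, QS, QU, QV, QW, RS, RT, RU, RX, ST, SU, SV, SX, TU, TV, TW, UW, UX, VW, VX, WX
  2-simplices (18): PQV, PQW, PRT, PRX, PTV, PWX, QRS, QRU, QSV, QUW, RST, RUX, STU, SUX, SVX, TUW, TVW, VWX

giving chain groups C_0 ≅ Z^9, C_1 ≅ Z^27, C_2 ≅ Z^18.

∂_1: C_1 → C_0 sends each edge [p,q] (with p < q) to q − p.
The 9×27 boundary matrix has rank 8 and Smith normal form diag(1,1,1,1,1,1,1,1).

∂_2: C_2 → C_1 maps a triangle to the signed sum of its edges. For instance
  ∂QSV = SV − QV + QS,
  ∂TVW = VW − TW + TV.
As a 27×18 matrix over Z this has rank 18, with invariant factors (1,1,1,1,1,1,1,1,1,1,1,1,1,1,1,1,1,2).

From H_k ≅ ker(∂_k) / im(∂_{k+1}) we obtain:

  H_0: rank C_0 − rank ∂_1 = 9 − 8 = 1, and the invariant factors of ∂_1 are all 1, so H_0 ≅ Z.
  H_1: rank ker ∂_1 − rank ∂_2 = (27 − 8) − 18 = 1, and ∂_2 has invariant factor 2 > 1, so H_1 ≅ Z ⊕ Z/2.
  H_2: rank ker ∂_2 − rank ∂_3 = (18 − 18) − 0 = 0, and there is no ∂_3, so H_2 ≅ 0.

Hence the Betti numbers are b_0 = 1, b_1 = 1, b_2 = 0.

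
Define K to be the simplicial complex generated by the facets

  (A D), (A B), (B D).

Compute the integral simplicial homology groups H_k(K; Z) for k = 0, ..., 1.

H_0 = Z,  H_1 = Z.

We work with the vertex ordering A < B < D. The simplices of K, each written with vertices in increasing order, are:

  0-simplices (3): A, B, D
  1-simplices (3): AB, AD, BD

so the chain groups are C_0 ≅ Z^3, C_1 ≅ Z^3.

The boundary map ∂_1: C_1 → C_0 sends each edge [p,q] (with p < q) to q − p. For instance
  ∂AB = B − A.
The resulting 3×3 matrix has rank 2, and its Smith normal form has invariant factors (1,1).

Computing H_k = (kernel of ∂_k) / (image of ∂_{k+1}):

  H_0: rank C_0 − rank ∂_1 = 3 − 2 = 1, and the invariant factors of ∂_1 are all 1, so H_0 = Z.
  H_1: rank ker ∂_1 − rank ∂_2 = (3 − 2) − 0 = 1, and there is no ∂_2, so H_1 = Z.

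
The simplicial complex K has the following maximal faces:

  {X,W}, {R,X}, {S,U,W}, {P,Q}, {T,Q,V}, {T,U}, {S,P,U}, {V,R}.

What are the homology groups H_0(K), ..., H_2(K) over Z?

H_0 = Z,  H_1 = Z^2,  H_2 = 0.

We work with the vertex ordering P < Q < R < S < T < U < V < W < X. The simplices of K, each written with vertices in increasing order, are:

  0-simplices (9): P, Q, R, S, T, U, V, W, X
  1-simplices (13): PQ, PS, PU, QT, QV, RV, RX, SU, SW, TU, TV, UW, WX
  2-simplices (3): PSU, QTV, SUW

giving chain groups C_0 ≅ Z^9, C_1 ≅ Z^13, C_2 ≅ Z^3.

∂_1: C_1 → C_0 maps an edge to its endpoints' difference, ∂[p,q] = q − p.
As a 9×13 matrix over Z this has rank 8, with invariant factors (1,1,1,1,1,1,1,1).

∂_2: C_2 → C_1 sends each 2-simplex [p,q,r] to [q,r] − [p,r] + [p,q]. For instance
  ∂SUW = UW − SW + SU,
  ∂PSU = SU − PU + PS.
As a 13×3 matrix over Z this has rank 3, with invariant factors (1,1,1).

Now H_k = ker ∂_k / im ∂_{k+1}, so:

  H_0: rank C_0 − rank ∂_1 = 9 − 8 = 1, and the invariant factors of ∂_1 are all 1, so H_0 ≅ Z.
  H_1: rank ker ∂_1 − rank ∂_2 = (13 − 8) − 3 = 2, and the invariant factors of ∂_2 are all 1, so H_1 ≅ Z^2.
  H_2: rank ker ∂_2 − rank ∂_3 = (3 − 3) − 0 = 0, and there is no ∂_3, so H_2 ≅ 0.

As a check, the Euler characteristic is 9 − 13 + 3 = -1, which agrees with 1 − 2 + 0 = -1.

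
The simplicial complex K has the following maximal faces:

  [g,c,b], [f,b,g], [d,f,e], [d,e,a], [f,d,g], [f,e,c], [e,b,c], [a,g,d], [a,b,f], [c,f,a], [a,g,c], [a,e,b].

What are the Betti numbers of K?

b_0 = 1, b_1 = 0, b_2 = 0.

Take the total order a < b < c < d < e < f < g on the vertex set. Then K (dimension 2) consists of the simplices:

  0-simplices (7): a, b, c, d, e, f, g
  1-simplices (18): ab, ac, ad, ae, af, ag, bc, be, bf, bg, ce, cf, cg, de, df, dg, ef, fg
  2-simplices (12): abe, abf, acf, acg, ade, adg, bce, bcg, bfg, cef, def, dfg

so the chain groups are C_0 ≅ Z^7, C_1 ≅ Z^18, C_2 ≅ Z^12.

Boundary ∂_1: C_1 → C_0 maps an edge to its endpoints' difference, ∂[p,q] = q − p. For instance
  ∂de = e − d.
As a 7×18 matrix over Z this has rank 6, with invariant factors (1,1,1,1,1,1).

The boundary map ∂_2: C_2 → C_1 acts by ∂[p,q,r] = [q,r] − [p,r] + [p,q]. For instance
  ∂abe = be − ae + ab,
  ∂bce = ce − be + bc.
This gives a 18×12 integer matrix of rank 12; reducing to Smith normal form yields diagonal entries (1,1,1,1,1,1,1,1,1,1,1,2).

From H_k ≅ ker(∂_k) / im(∂_{k+1}) we obtain:

  H_0: rank C_0 − rank ∂_1 = 7 − 6 = 1, and the invariant factors of ∂_1 are all 1, so H_0 ≅ Z.
  H_1: rank ker ∂_1 − rank ∂_2 = (18 − 6) − 12 = 0, and ∂_2 has invariant factor 2 > 1, so H_1 ≅ Z/2Z.
  H_2: rank ker ∂_2 − rank ∂_3 = (12 − 12) − 0 = 0, and there is no ∂_3, so H_2 ≅ 0.

Hence the Betti numbers are b_0 = 1, b_1 = 0, b_2 = 0.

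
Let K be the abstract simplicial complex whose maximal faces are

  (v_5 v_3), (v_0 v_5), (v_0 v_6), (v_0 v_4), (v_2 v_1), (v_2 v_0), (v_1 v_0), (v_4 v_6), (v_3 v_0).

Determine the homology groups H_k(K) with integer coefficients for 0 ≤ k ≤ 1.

H_0 ≅ Z,  H_1 ≅ Z^3.

We work with the vertex ordering v_0 < v_1 < v_2 < v_3 < v_4 < v_5 < v_6. The simplices of K, each written with vertices in increasing order, are:

  0-simplices (7): [v_0], [v_1], [v_2], [v_3], [v_4], [v_5], [v_6]
  1-simplices (9): [v_0,v_1], [v_0,v_2], [v_0,v_3], [v_0,v_4], [v_0,v_5], [v_0,v_6], [v_1,v_2], [v_3,v_5], [v_4,v_6]

Hence C_0 ≅ Z^7, C_1 ≅ Z^9.

∂_1: C_1 → C_0 sends each edge [p,q] (with p < q) to q − p.
This gives a 7×9 integer matrix of rank 6; reducing to Smith normal form yields diagonal entries (1,1,1,1,1,1).

From H_k ≅ ker(∂_k) / im(∂_{k+1}) we obtain:

  H_0: rank C_0 − rank ∂_1 = 7 − 6 = 1, and the invariant factors of ∂_1 are all 1, so H_0 = Z.
  H_1: rank ker ∂_1 − rank ∂_2 = (9 − 6) − 0 = 3, and there is no ∂_2, so H_1 = Z^3.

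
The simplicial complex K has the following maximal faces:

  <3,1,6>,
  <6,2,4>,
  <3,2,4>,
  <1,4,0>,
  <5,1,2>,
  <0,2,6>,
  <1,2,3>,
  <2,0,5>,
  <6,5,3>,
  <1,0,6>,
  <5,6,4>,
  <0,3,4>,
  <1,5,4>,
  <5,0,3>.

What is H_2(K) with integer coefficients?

We work with the vertex ordering 0 < 1 < 2 < 3 < 4 < 5 < 6. The simplices of K, each written with vertices in increasing order, are:

  0-simplices (7): [0], [1], [2], [3], [4], [5], [6]
  1-simplices (21): [0,1], [0,2], [0,3], [0,4], [0,5], [0,6], [1,2], [1,3], [1,4], [1,5], [1,6], [2,3], [2,4], [2,5], [2,6], [3,4], [3,5], [3,6], [4,5], [4,6], [5,6]
  2-simplices (14): [0,1,4], [0,1,6], [0,2,5], [0,2,6], [0,3,4], [0,3,5], [1,2,3], [1,2,5], [1,3,6], [1,4,5], [2,3,4], [2,4,6], [3,5,6], [4,5,6]

Hence C_0 ≅ Z^7, C_1 ≅ Z^21, C_2 ≅ Z^14.

∂_1: C_1 → C_0 is given by ∂[p,q] = [q] − [p]. For instance
  ∂[1,5] = [5] − [1].
The 7×21 boundary matrix has rank 6 and Smith normal form diag(1,1,1,1,1,1).

Boundary ∂_2: C_2 → C_1 sends each 2-simplex [p,q,r] to [q,r] − [p,r] + [p,q]. For instance
  ∂[0,1,6] = [1,6] − [0,6] + [0,1],
  ∂[1,2,5] = [2,5] − [1,5] + [1,2].
The 21×14 boundary matrix has rank 13 and Smith normal form diag(1,1,1,1,1,1,1,1,1,1,1,1,1).

Reading off H_k = ker ∂_k / im ∂_{k+1}:

  H_2: rank ker ∂_2 − rank ∂_3 = (14 − 13) − 0 = 1, and there is no ∂_3, so H_2 ≅ Z.

H_2 = Z.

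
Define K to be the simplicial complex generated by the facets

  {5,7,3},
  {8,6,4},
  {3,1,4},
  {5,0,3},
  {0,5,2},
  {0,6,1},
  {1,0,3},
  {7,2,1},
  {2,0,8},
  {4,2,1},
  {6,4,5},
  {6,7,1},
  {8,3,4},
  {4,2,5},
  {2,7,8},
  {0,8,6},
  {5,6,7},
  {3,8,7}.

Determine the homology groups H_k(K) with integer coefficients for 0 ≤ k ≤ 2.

H_0 = Z,  H_1 = Z^2,  H_2 = Z.

Take the total order 0 < 1 < 2 < 3 < 4 < 5 < 6 < 7 < 8 on the vertex set. Then K (dimension 2) consists of the simplices:

  0-simplices (9): [0], [1], [2], [3], [4], [5], [6], [7], [8]
  1-simplices (27): (27 of them)
  2-simplices (18): [0,1,3], [0,1,6], [0,2,5], [0,2,8], [0,3,5], [0,6,8], [1,2,4], [1,2,7], [1,3,4], [1,6,7], [2,4,5], [2,7,8], [3,4,8], [3,5,7], [3,7,8], [4,5,6], [4,6,8], [5,6,7]

Hence C_0 ≅ Z^9, C_1 ≅ Z^27, C_2 ≅ Z^18.

Boundary ∂_1: C_1 → C_0 is given by ∂[p,q] = [q] − [p]. For instance
  ∂[0,2] = [2] − [0].
The resulting 9×27 matrix has rank 8, and its Smith normal form has invariant factors (1,1,1,1,1,1,1,1).

∂_2: C_2 → C_1 maps a triangle to the signed sum of its edges. For instance
  ∂[3,5,7] = [5,7] − [3,7] + [3,5],
  ∂[0,1,3] = [1,3] − [0,3] + [0,1].
The 27×18 boundary matrix has rank 17 and Smith normal form diag(1,1,1,1,1,1,1,1,1,1,1,1,1,1,1,1,1).

Reading off H_k = ker ∂_k / im ∂_{k+1}:

  H_0: rank C_0 − rank ∂_1 = 9 − 8 = 1, and the invariant factors of ∂_1 are all 1, so H_0 ≅ Z.
  H_1: rank ker ∂_1 − rank ∂_2 = (27 − 8) − 17 = 2, and the invariant factors of ∂_2 are all 1, so H_1 ≅ Z^2.
  H_2: rank ker ∂_2 − rank ∂_3 = (18 − 17) − 0 = 1, and there is no ∂_3, so H_2 ≅ Z.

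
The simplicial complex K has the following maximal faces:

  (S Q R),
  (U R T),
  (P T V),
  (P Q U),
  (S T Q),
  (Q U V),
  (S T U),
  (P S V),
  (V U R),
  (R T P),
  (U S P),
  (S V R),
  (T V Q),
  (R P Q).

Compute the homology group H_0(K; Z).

We work with the vertex ordering P < Q < R < S < T < U < V. The simplices of K, each written with vertices in increasing order, are:

  0-simplices (7): P, Q, R, S, T, U, V
  1-simplices (21): PQ, PR, PS, PT, PU, PV, QR, QS, QT, QU, QV, RS, RT, RU, RV, ST, SU, SV, TU, TV, UV
  2-simplices (14): PQR, PQU, PRT, PSU, PSV, PTV, QRS, QST, QTV, QUV, RSV, RTU, RUV, STU

Hence C_0 ≅ Z^7, C_1 ≅ Z^21, C_2 ≅ Z^14.

Boundary ∂_1: C_1 → C_0 sends each edge [p,q] (with p < q) to q − p.
The resulting 7×21 matrix has rank 6, and its Smith normal form has invariant factors (1,1,1,1,1,1).

The boundary map ∂_2: C_2 → C_1 acts by ∂[p,q,r] = [q,r] − [p,r] + [p,q]. For instance
  ∂QRS = RS − QS + QR,
  ∂PQU = QU − PU + PQ.
The 21×14 boundary matrix has rank 13 and Smith normal form diag(1,1,1,1,1,1,1,1,1,1,1,1,1).

Now H_k = ker ∂_k / im ∂_{k+1}, so:

  H_0: rank C_0 − rank ∂_1 = 7 − 6 = 1, and the invariant factors of ∂_1 are all 1, so H_0 = Z.

H_0 ≅ Z.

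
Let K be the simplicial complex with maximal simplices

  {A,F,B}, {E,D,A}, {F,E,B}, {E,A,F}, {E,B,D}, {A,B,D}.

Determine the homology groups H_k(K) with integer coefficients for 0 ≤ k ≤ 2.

We work with the vertex ordering A < B < D < E < F. The simplices of K, each written with vertices in increasing order, are:

  0-simplices (5): A, B, D, E, F
  1-simplices (9): AB, AD, AE, AF, BD, BE, BF, DE, EF
  2-simplices (6): ABD, ABF, ADE, AEF, BDE, BEF

giving chain groups C_0 ≅ Z^5, C_1 ≅ Z^9, C_2 ≅ Z^6.

The boundary map ∂_1: C_1 → C_0 maps an edge to its endpoints' difference, ∂[p,q] = q − p. For instance
  ∂AD = D − A.
The 5×9 boundary matrix has rank 4 and Smith normal form diag(1,1,1,1).

The boundary map ∂_2: C_2 → C_1 maps a triangle to the signed sum of its edges. For instance
  ∂BDE = DE − BE + BD,
  ∂ABF = BF − AF + AB.
This gives a 9×6 integer matrix of rank 5; reducing to Smith normal form yields diagonal entries (1,1,1,1,1).

Now H_k = ker ∂_k / im ∂_{k+1}, so:

  H_0: rank C_0 − rank ∂_1 = 5 − 4 = 1, and the invariant factors of ∂_1 are all 1, so H_0 ≅ Z.
  H_1: rank ker ∂_1 − rank ∂_2 = (9 − 4) − 5 = 0, and the invariant factors of ∂_2 are all 1, so H_1 ≅ 0.
  H_2: rank ker ∂_2 − rank ∂_3 = (6 − 5) − 0 = 1, and there is no ∂_3, so H_2 ≅ Z.

As a check, the Euler characteristic is 5 − 9 + 6 = 2, which agrees with 1 − 0 + 1 = 2.
(K is a triangulation of the 2-sphere S^2.)

H_0 ≅ Z,  H_1 = 0,  H_2 ≅ Z.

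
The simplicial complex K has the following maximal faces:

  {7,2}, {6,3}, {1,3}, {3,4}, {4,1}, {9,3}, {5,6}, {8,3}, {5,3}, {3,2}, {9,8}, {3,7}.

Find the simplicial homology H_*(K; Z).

H_0 = Z,  H_1 = Z^4.

We work with the vertex ordering 1 < 2 < 3 < 4 < 5 < 6 < 7 < 8 < 9. The simplices of K, each written with vertices in increasing order, are:

  0-simplices (9): [1], [2], [3], [4], [5], [6], [7], [8], [9]
  1-simplices (12): [1,3], [1,4], [2,3], [2,7], [3,4], [3,5], [3,6], [3,7], [3,8], [3,9], [5,6], [8,9]

so the chain groups are C_0 ≅ Z^9, C_1 ≅ Z^12.

∂_1: C_1 → C_0 sends each edge [p,q] (with p < q) to q − p.
The resulting 9×12 matrix has rank 8, and its Smith normal form has invariant factors (1,1,1,1,1,1,1,1).

From H_k ≅ ker(∂_k) / im(∂_{k+1}) we obtain:

  H_0: rank C_0 − rank ∂_1 = 9 − 8 = 1, and the invariant factors of ∂_1 are all 1, so H_0 = Z.
  H_1: rank ker ∂_1 − rank ∂_2 = (12 − 8) − 0 = 4, and there is no ∂_2, so H_1 = Z^4.

(K is a triangulation of a wedge of 4 circles.)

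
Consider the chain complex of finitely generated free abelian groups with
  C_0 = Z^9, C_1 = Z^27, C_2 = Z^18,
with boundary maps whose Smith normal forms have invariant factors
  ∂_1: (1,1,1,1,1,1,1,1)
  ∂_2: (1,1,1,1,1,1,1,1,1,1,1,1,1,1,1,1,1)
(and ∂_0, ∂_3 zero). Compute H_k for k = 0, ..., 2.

H_0: b_0 = 9 − 0 − 8 = 1; torsion from ∂_1 factors > 1: none. So H_0 = Z.
H_1: b_1 = 27 − 8 − 17 = 2; torsion from ∂_2 factors > 1: none. So H_1 = Z^2.
H_2: b_2 = 18 − 17 − 0 = 1; torsion from ∂_3 factors > 1: none. So H_2 = Z.

H_0 = Z,  H_1 = Z^2,  H_2 = Z.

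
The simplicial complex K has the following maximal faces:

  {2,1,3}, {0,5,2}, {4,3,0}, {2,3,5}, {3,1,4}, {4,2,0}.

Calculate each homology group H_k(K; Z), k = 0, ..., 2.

Order the vertices as 0 < 1 < 2 < 3 < 4 < 5. Listing each simplex with vertices in this order, K has dimension 2 with simplices:

  0-simplices (6): [0], [1], [2], [3], [4], [5]
  1-simplices (12): [0,2], [0,3], [0,4], [0,5], [1,2], [1,3], [1,4], [2,3], [2,4], [2,5], [3,4], [3,5]
  2-simplices (6): [0,2,4], [0,2,5], [0,3,4], [1,2,3], [1,3,4], [2,3,5]

giving chain groups C_0 ≅ Z^6, C_1 ≅ Z^12, C_2 ≅ Z^6.

Boundary ∂_1: C_1 → C_0 is given by ∂[p,q] = [q] − [p].
This gives a 6×12 integer matrix of rank 5; reducing to Smith normal form yields diagonal entries (1,1,1,1,1).

Boundary ∂_2: C_2 → C_1 sends each 2-simplex [p,q,r] to [q,r] − [p,r] + [p,q]. For instance
  ∂[0,2,4] = [2,4] − [0,4] + [0,2],
  ∂[0,2,5] = [2,5] − [0,5] + [0,2].
The 12×6 boundary matrix has rank 6 and Smith normal form diag(1,1,1,1,1,1).

From H_k ≅ ker(∂_k) / im(∂_{k+1}) we obtain:

  H_0: rank C_0 − rank ∂_1 = 6 − 5 = 1, and the invariant factors of ∂_1 are all 1, so H_0 = Z.
  H_1: rank ker ∂_1 − rank ∂_2 = (12 − 5) − 6 = 1, and the invariant factors of ∂_2 are all 1, so H_1 = Z.
  H_2: rank ker ∂_2 − rank ∂_3 = (6 − 6) − 0 = 0, and there is no ∂_3, so H_2 = 0.

(K is a triangulation of the cylinder S^1 x I.)

H_0 ≅ Z,  H_1 ≅ Z,  H_2 = 0.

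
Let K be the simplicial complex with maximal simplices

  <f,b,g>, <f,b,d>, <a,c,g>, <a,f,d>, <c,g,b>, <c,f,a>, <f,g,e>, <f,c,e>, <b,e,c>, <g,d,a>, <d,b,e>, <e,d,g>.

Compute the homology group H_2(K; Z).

Order the vertices as a < b < c < d < e < f < g. Listing each simplex with vertices in this order, K has dimension 2 with simplices:

  0-simplices (7): a, b, c, d, e, f, g
  1-simplices (18): ac, ad, af, ag, bc, bd, be, bf, bg, ce, cf, cg, de, df, dg, ef, eg, fg
  2-simplices (12): acf, acg, adf, adg, bce, bcg, bde, bdf, bfg, cef, deg, efg

giving chain groups C_0 ≅ Z^7, C_1 ≅ Z^18, C_2 ≅ Z^12.

The boundary map ∂_1: C_1 → C_0 sends each edge [p,q] (with p < q) to q − p.
The 7×18 boundary matrix has rank 6 and Smith normal form diag(1,1,1,1,1,1).

∂_2: C_2 → C_1 acts by ∂[p,q,r] = [q,r] − [p,r] + [p,q]. For instance
  ∂deg = eg − dg + de,
  ∂bce = ce − be + bc.
The 18×12 boundary matrix has rank 12 and Smith normal form diag(1,1,1,1,1,1,1,1,1,1,1,2).

Computing H_k = (kernel of ∂_k) / (image of ∂_{k+1}):

  H_2: rank ker ∂_2 − rank ∂_3 = (12 − 12) − 0 = 0, and there is no ∂_3, so H_2 ≅ 0.

(K is a triangulation of the real projective plane RP^2.)

H_2 ≅ 0.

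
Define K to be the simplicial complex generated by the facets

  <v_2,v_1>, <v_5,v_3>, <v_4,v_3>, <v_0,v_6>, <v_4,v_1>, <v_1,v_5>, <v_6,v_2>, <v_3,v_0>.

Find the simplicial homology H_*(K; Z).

We work with the vertex ordering v_0 < v_1 < v_2 < v_3 < v_4 < v_5 < v_6. The simplices of K, each written with vertices in increasing order, are:

  0-simplices (7): [v_0], [v_1], [v_2], [v_3], [v_4], [v_5], [v_6]
  1-simplices (8): [v_0,v_3], [v_0,v_6], [v_1,v_2], [v_1,v_4], [v_1,v_5], [v_2,v_6], [v_3,v_4], [v_3,v_5]

giving chain groups C_0 ≅ Z^7, C_1 ≅ Z^8.

∂_1: C_1 → C_0 sends each edge [p,q] (with p < q) to q − p.
This gives a 7×8 integer matrix of rank 6; reducing to Smith normal form yields diagonal entries (1,1,1,1,1,1).

From H_k ≅ ker(∂_k) / im(∂_{k+1}) we obtain:

  H_0: rank C_0 − rank ∂_1 = 7 − 6 = 1, and the invariant factors of ∂_1 are all 1, so H_0 ≅ Z.
  H_1: rank ker ∂_1 − rank ∂_2 = (8 − 6) − 0 = 2, and there is no ∂_2, so H_1 ≅ Z^2.

H_0 ≅ Z,  H_1 ≅ Z^2.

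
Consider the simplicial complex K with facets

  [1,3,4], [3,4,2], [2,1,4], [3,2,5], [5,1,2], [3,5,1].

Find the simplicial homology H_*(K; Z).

Fix the vertex order 1 < 2 < 3 < 4 < 5 and write every simplex with vertices in increasing order. Then dim K = 2 and the simplices of K are:

  0-simplices (5): [1], [2], [3], [4], [5]
  1-simplices (9): [1,2], [1,3], [1,4], [1,5], [2,3], [2,4], [2,5], [3,4], [3,5]
  2-simplices (6): [1,2,4], [1,2,5], [1,3,4], [1,3,5], [2,3,4], [2,3,5]

Hence C_0 ≅ Z^5, C_1 ≅ Z^9, C_2 ≅ Z^6.

The boundary map ∂_1: C_1 → C_0 is given by ∂[p,q] = [q] − [p].
As a 5×9 matrix over Z this has rank 4, with invariant factors (1,1,1,1).

∂_2: C_2 → C_1 acts by ∂[p,q,r] = [q,r] − [p,r] + [p,q]. For instance
  ∂[1,3,4] = [3,4] − [1,4] + [1,3],
  ∂[2,3,4] = [3,4] − [2,4] + [2,3].
As a 9×6 matrix over Z this has rank 5, with invariant factors (1,1,1,1,1).

Reading off H_k = ker ∂_k / im ∂_{k+1}:

  H_0: rank C_0 − rank ∂_1 = 5 − 4 = 1, and the invariant factors of ∂_1 are all 1, so H_0 = Z.
  H_1: rank ker ∂_1 − rank ∂_2 = (9 − 4) − 5 = 0, and the invariant factors of ∂_2 are all 1, so H_1 = 0.
  H_2: rank ker ∂_2 − rank ∂_3 = (6 − 5) − 0 = 1, and there is no ∂_3, so H_2 = Z.

(K is a triangulation of the 2-sphere S^2.)

H_0 ≅ Z,  H_1 = 0,  H_2 ≅ Z.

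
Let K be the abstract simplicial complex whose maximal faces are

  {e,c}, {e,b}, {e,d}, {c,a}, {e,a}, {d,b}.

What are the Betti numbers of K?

b_0 = 1, b_1 = 2.

Take the total order a < b < c < d < e on the vertex set. Then K (dimension 1) consists of the simplices:

  0-simplices (5): a, b, c, d, e
  1-simplices (6): ac, ae, bd, be, ce, de

giving chain groups C_0 ≅ Z^5, C_1 ≅ Z^6.

Boundary ∂_1: C_1 → C_0 sends each edge [p,q] (with p < q) to q − p.
This gives a 5×6 integer matrix of rank 4; reducing to Smith normal form yields diagonal entries (1,1,1,1).

Reading off H_k = ker ∂_k / im ∂_{k+1}:

  H_0: rank C_0 − rank ∂_1 = 5 − 4 = 1, and the invariant factors of ∂_1 are all 1, so H_0 ≅ Z.
  H_1: rank ker ∂_1 − rank ∂_2 = (6 − 4) − 0 = 2, and there is no ∂_2, so H_1 ≅ Z^2.

As a check, the Euler characteristic is 5 − 6 = -1, which agrees with 1 − 2 = -1.

Hence the Betti numbers are b_0 = 1, b_1 = 2.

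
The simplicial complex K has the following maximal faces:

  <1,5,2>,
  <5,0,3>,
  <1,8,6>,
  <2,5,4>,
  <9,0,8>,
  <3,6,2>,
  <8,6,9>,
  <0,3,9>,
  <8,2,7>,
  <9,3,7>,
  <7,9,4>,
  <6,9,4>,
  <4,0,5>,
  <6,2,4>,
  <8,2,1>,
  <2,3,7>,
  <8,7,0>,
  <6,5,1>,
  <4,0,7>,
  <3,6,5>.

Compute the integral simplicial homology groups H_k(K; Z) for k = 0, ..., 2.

We work with the vertex ordering 0 < 1 < 2 < 3 < 4 < 5 < 6 < 7 < 8 < 9. The simplices of K, each written with vertices in increasing order, are:

  0-simplices (10): [0], [1], [2], [3], [4], [5], [6], [7], [8], [9]
  1-simplices (30): (30 of them)
  2-simplices (20): (20 of them)

so the chain groups are C_0 ≅ Z^10, C_1 ≅ Z^30, C_2 ≅ Z^20.

∂_1: C_1 → C_0 maps an edge to its endpoints' difference, ∂[p,q] = q − p. For instance
  ∂[2,3] = [3] − [2].
The resulting 10×30 matrix has rank 9, and its Smith normal form has invariant factors (1,1,1,1,1,1,1,1,1).

The boundary map ∂_2: C_2 → C_1 sends each 2-simplex [p,q,r] to [q,r] − [p,r] + [p,q]. For instance
  ∂[2,7,8] = [7,8] − [2,8] + [2,7],
  ∂[0,7,8] = [7,8] − [0,8] + [0,7].
This gives a 30×20 integer matrix of rank 20; reducing to Smith normal form yields diagonal entries (1,1,1,1,1,1,1,1,1,1,1,1,1,1,1,1,1,1,1,2).

Now H_k = ker ∂_k / im ∂_{k+1}, so:

  H_0: rank C_0 − rank ∂_1 = 10 − 9 = 1, and the invariant factors of ∂_1 are all 1, so H_0 ≅ Z.
  H_1: rank ker ∂_1 − rank ∂_2 = (30 − 9) − 20 = 1, and ∂_2 has invariant factor 2 > 1, so H_1 ≅ Z ⊕ Z/2Z.
  H_2: rank ker ∂_2 − rank ∂_3 = (20 − 20) − 0 = 0, and there is no ∂_3, so H_2 ≅ 0.

As a check, the Euler characteristic is 10 − 30 + 20 = 0, which agrees with 1 − 1 + 0 = 0.
(K is a triangulation of the Klein bottle.)

H_0 = Z,  H_1 = Z ⊕ Z/2Z,  H_2 = 0.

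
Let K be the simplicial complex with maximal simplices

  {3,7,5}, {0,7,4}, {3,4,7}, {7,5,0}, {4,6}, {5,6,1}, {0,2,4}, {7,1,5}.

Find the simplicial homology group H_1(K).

H_1 = Z.

Order the vertices as 0 < 1 < 2 < 3 < 4 < 5 < 6 < 7. Listing each simplex with vertices in this order, K has dimension 2 with simplices:

  0-simplices (8): [0], [1], [2], [3], [4], [5], [6], [7]
  1-simplices (15): [0,2], [0,4], [0,5], [0,7], [1,5], [1,6], [1,7], [2,4], [3,4], [3,5], [3,7], [4,6], [4,7], [5,6], [5,7]
  2-simplices (7): [0,2,4], [0,4,7], [0,5,7], [1,5,6], [1,5,7], [3,4,7], [3,5,7]

giving chain groups C_0 ≅ Z^8, C_1 ≅ Z^15, C_2 ≅ Z^7.

The boundary map ∂_1: C_1 → C_0 maps an edge to its endpoints' difference, ∂[p,q] = q − p. For instance
  ∂[3,5] = [5] − [3].
The 8×15 boundary matrix has rank 7 and Smith normal form diag(1,1,1,1,1,1,1).

The boundary map ∂_2: C_2 → C_1 acts by ∂[p,q,r] = [q,r] − [p,r] + [p,q]. For instance
  ∂[1,5,6] = [5,6] − [1,6] + [1,5],
  ∂[3,5,7] = [5,7] − [3,7] + [3,5].
As a 15×7 matrix over Z this has rank 7, with invariant factors (1,1,1,1,1,1,1).

From H_k ≅ ker(∂_k) / im(∂_{k+1}) we obtain:

  H_1: rank ker ∂_1 − rank ∂_2 = (15 − 7) − 7 = 1, and the invariant factors of ∂_2 are all 1, so H_1 ≅ Z.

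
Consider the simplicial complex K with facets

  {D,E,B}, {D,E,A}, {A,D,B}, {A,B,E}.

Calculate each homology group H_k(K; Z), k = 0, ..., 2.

H_0 = Z,  H_1 = 0,  H_2 = Z.

Take the total order A < B < D < E on the vertex set. Then K (dimension 2) consists of the simplices:

  0-simplices (4): A, B, D, E
  1-simplices (6): AB, AD, AE, BD, BE, DE
  2-simplices (4): ABD, ABE, ADE, BDE

Hence C_0 ≅ Z^4, C_1 ≅ Z^6, C_2 ≅ Z^4.

∂_1: C_1 → C_0 is given by ∂[p,q] = [q] − [p]. For instance
  ∂AE = E − A.
As a 4×6 matrix over Z this has rank 3, with invariant factors (1,1,1).

Boundary ∂_2: C_2 → C_1 sends each 2-simplex [p,q,r] to [q,r] − [p,r] + [p,q]. For instance
  ∂ABE = BE − AE + AB,
  ∂ADE = DE − AE + AD.
The resulting 6×4 matrix has rank 3, and its Smith normal form has invariant factors (1,1,1).

Now H_k = ker ∂_k / im ∂_{k+1}, so:

  H_0: rank C_0 − rank ∂_1 = 4 − 3 = 1, and the invariant factors of ∂_1 are all 1, so H_0 ≅ Z.
  H_1: rank ker ∂_1 − rank ∂_2 = (6 − 3) − 3 = 0, and the invariant factors of ∂_2 are all 1, so H_1 ≅ 0.
  H_2: rank ker ∂_2 − rank ∂_3 = (4 − 3) − 0 = 1, and there is no ∂_3, so H_2 ≅ Z.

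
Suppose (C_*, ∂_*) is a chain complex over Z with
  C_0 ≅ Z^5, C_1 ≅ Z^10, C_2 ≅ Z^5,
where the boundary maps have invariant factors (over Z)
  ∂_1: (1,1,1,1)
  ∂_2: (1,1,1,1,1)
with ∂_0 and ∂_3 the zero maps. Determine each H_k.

H_0: b_0 = 5 − 0 − 4 = 1; torsion from ∂_1 factors > 1: none. So H_0 = Z.
H_1: b_1 = 10 − 4 − 5 = 1; torsion from ∂_2 factors > 1: none. So H_1 = Z.
H_2: b_2 = 5 − 5 − 0 = 0; torsion from ∂_3 factors > 1: none. So H_2 = 0.

H_0 = Z,  H_1 = Z,  H_2 = 0.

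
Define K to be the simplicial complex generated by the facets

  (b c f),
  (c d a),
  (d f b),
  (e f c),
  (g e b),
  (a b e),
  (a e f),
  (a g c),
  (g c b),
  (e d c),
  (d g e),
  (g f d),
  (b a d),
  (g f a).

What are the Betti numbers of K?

We work with the vertex ordering a < b < c < d < e < f < g. The simplices of K, each written with vertices in increasing order, are:

  0-simplices (7): a, b, c, d, e, f, g
  1-simplices (21): ab, ac, ad, ae, af, ag, bc, bd, be, bf, bg, cd, ce, cf, cg, de, df, dg, ef, eg, fg
  2-simplices (14): abd, abe, acd, acg, aef, afg, bcf, bcg, bdf, beg, cde, cef, deg, dfg

so the chain groups are C_0 ≅ Z^7, C_1 ≅ Z^21, C_2 ≅ Z^14.

∂_1: C_1 → C_0 sends each edge [p,q] (with p < q) to q − p. For instance
  ∂bg = g − b.
The 7×21 boundary matrix has rank 6 and Smith normal form diag(1,1,1,1,1,1).

The boundary map ∂_2: C_2 → C_1 acts by ∂[p,q,r] = [q,r] − [p,r] + [p,q]. For instance
  ∂acg = cg − ag + ac,
  ∂deg = eg − dg + de.
As a 21×14 matrix over Z this has rank 13, with invariant factors (1,1,1,1,1,1,1,1,1,1,1,1,1).

Now H_k = ker ∂_k / im ∂_{k+1}, so:

  H_0: rank C_0 − rank ∂_1 = 7 − 6 = 1, and the invariant factors of ∂_1 are all 1, so H_0 = Z.
  H_1: rank ker ∂_1 − rank ∂_2 = (21 − 6) − 13 = 2, and the invariant factors of ∂_2 are all 1, so H_1 = Z^2.
  H_2: rank ker ∂_2 − rank ∂_3 = (14 − 13) − 0 = 1, and there is no ∂_3, so H_2 = Z.

(K is a triangulation of the torus T^2.)

Hence the Betti numbers are b_0 = 1, b_1 = 2, b_2 = 1.

b_0 = 1, b_1 = 2, b_2 = 1.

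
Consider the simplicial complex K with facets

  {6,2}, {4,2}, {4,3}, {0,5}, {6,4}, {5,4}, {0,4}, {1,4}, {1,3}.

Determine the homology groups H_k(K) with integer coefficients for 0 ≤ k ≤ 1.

H_0 = Z,  H_1 = Z^3.

We work with the vertex ordering 0 < 1 < 2 < 3 < 4 < 5 < 6. The simplices of K, each written with vertices in increasing order, are:

  0-simplices (7): [0], [1], [2], [3], [4], [5], [6]
  1-simplices (9): [0,4], [0,5], [1,3], [1,4], [2,4], [2,6], [3,4], [4,5], [4,6]

so the chain groups are C_0 ≅ Z^7, C_1 ≅ Z^9.

Boundary ∂_1: C_1 → C_0 is given by ∂[p,q] = [q] − [p]. For instance
  ∂[0,4] = [4] − [0].
As a 7×9 matrix over Z this has rank 6, with invariant factors (1,1,1,1,1,1).

Computing H_k = (kernel of ∂_k) / (image of ∂_{k+1}):

  H_0: rank C_0 − rank ∂_1 = 7 − 6 = 1, and the invariant factors of ∂_1 are all 1, so H_0 ≅ Z.
  H_1: rank ker ∂_1 − rank ∂_2 = (9 − 6) − 0 = 3, and there is no ∂_2, so H_1 ≅ Z^3.

(K is a triangulation of a wedge of 3 circles.)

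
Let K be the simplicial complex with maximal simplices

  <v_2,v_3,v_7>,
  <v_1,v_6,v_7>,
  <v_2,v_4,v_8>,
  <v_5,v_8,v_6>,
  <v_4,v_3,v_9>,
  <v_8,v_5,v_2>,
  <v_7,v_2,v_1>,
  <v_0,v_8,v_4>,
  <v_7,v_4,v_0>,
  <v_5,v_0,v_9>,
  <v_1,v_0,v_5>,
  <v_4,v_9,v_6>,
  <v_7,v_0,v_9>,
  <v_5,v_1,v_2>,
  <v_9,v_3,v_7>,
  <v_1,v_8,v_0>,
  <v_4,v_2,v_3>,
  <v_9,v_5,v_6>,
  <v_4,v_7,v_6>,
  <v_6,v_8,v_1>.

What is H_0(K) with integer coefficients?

We work with the vertex ordering v_0 < v_1 < v_2 < v_3 < v_4 < v_5 < v_6 < v_7 < v_8 < v_9. The simplices of K, each written with vertices in increasing order, are:

  0-simplices (10): [v_0], [v_1], [v_2], [v_3], [v_4], [v_5], [v_6], [v_7], [v_8], [v_9]
  1-simplices (30): (30 of them)
  2-simplices (20): (20 of them)

giving chain groups C_0 ≅ Z^10, C_1 ≅ Z^30, C_2 ≅ Z^20.

Boundary ∂_1: C_1 → C_0 maps an edge to its endpoints' difference, ∂[p,q] = q − p. For instance
  ∂[v_5,v_8] = [v_8] − [v_5].
This gives a 10×30 integer matrix of rank 9; reducing to Smith normal form yields diagonal entries (1,1,1,1,1,1,1,1,1).

The boundary map ∂_2: C_2 → C_1 sends each 2-simplex [p,q,r] to [q,r] − [p,r] + [p,q]. For instance
  ∂[v_5,v_6,v_9] = [v_6,v_9] − [v_5,v_9] + [v_5,v_6],
  ∂[v_2,v_3,v_4] = [v_3,v_4] − [v_2,v_4] + [v_2,v_3].
The resulting 30×20 matrix has rank 20, and its Smith normal form has invariant factors (1,1,1,1,1,1,1,1,1,1,1,1,1,1,1,1,1,1,1,2).

From H_k ≅ ker(∂_k) / im(∂_{k+1}) we obtain:

  H_0: rank C_0 − rank ∂_1 = 10 − 9 = 1, and the invariant factors of ∂_1 are all 1, so H_0 ≅ Z.

H_0 = Z.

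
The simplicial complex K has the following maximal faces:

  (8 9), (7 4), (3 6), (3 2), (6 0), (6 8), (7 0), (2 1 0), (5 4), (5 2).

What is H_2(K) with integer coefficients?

H_2 ≅ 0.

Take the total order 0 < 1 < 2 < 3 < 4 < 5 < 6 < 7 < 8 < 9 on the vertex set. Then K (dimension 2) consists of the simplices:

  0-simplices (10): [0], [1], [2], [3], [4], [5], [6], [7], [8], [9]
  1-simplices (12): [0,1], [0,2], [0,6], [0,7], [1,2], [2,3], [2,5], [3,6], [4,5], [4,7], [6,8], [8,9]
  2-simplices (1): [0,1,2]

Hence C_0 ≅ Z^10, C_1 ≅ Z^12, C_2 ≅ Z^1.

∂_1: C_1 → C_0 sends each edge [p,q] (with p < q) to q − p. For instance
  ∂[1,2] = [2] − [1].
As a 10×12 matrix over Z this has rank 9, with invariant factors (1,1,1,1,1,1,1,1,1).

Boundary ∂_2: C_2 → C_1 sends each 2-simplex [p,q,r] to [q,r] − [p,r] + [p,q]. For instance
  ∂[0,1,2] = [1,2] − [0,2] + [0,1].
As a 12×1 matrix over Z this has rank 1, with invariant factors (1).

Computing H_k = (kernel of ∂_k) / (image of ∂_{k+1}):

  H_2: rank ker ∂_2 − rank ∂_3 = (1 − 1) − 0 = 0, and there is no ∂_3, so H_2 = 0.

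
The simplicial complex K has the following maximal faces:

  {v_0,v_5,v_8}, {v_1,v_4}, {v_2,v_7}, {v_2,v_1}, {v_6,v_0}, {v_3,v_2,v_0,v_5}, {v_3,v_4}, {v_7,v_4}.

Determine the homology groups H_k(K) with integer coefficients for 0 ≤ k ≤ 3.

H_0 ≅ Z,  H_1 ≅ Z^2,  H_2 = 0,  H_3 = 0.

Take the total order v_0 < v_1 < v_2 < v_3 < v_4 < v_5 < v_6 < v_7 < v_8 on the vertex set. Then K (dimension 3) consists of the simplices:

  0-simplices (9): [v_0], [v_1], [v_2], [v_3], [v_4], [v_5], [v_6], [v_7], [v_8]
  1-simplices (14): [v_0,v_2], [v_0,v_3], [v_0,v_5], [v_0,v_6], [v_0,v_8], [v_1,v_2], [v_1,v_4], [v_2,v_3], [v_2,v_5], [v_2,v_7], [v_3,v_4], [v_3,v_5], [v_4,v_7], [v_5,v_8]
  2-simplices (5): [v_0,v_2,v_3], [v_0,v_2,v_5], [v_0,v_3,v_5], [v_0,v_5,v_8], [v_2,v_3,v_5]
  3-simplices (1): [v_0,v_2,v_3,v_5]

so the chain groups are C_0 ≅ Z^9, C_1 ≅ Z^14, C_2 ≅ Z^5, C_3 ≅ Z^1.

The boundary map ∂_1: C_1 → C_0 is given by ∂[p,q] = [q] − [p]. For instance
  ∂[v_1,v_2] = [v_2] − [v_1].
As a 9×14 matrix over Z this has rank 8, with invariant factors (1,1,1,1,1,1,1,1).

∂_2: C_2 → C_1 sends each 2-simplex [p,q,r] to [q,r] − [p,r] + [p,q]. For instance
  ∂[v_0,v_2,v_3] = [v_2,v_3] − [v_0,v_3] + [v_0,v_2],
  ∂[v_0,v_5,v_8] = [v_5,v_8] − [v_0,v_8] + [v_0,v_5].
The resulting 14×5 matrix has rank 4, and its Smith normal form has invariant factors (1,1,1,1).

∂_3: C_3 → C_2 sends each 3-simplex σ to the alternating sum Σ_i (−1)^i (σ with its i-th vertex removed). For instance
  ∂[v_0,v_2,v_3,v_5] = [v_2,v_3,v_5] − [v_0,v_3,v_5] + [v_0,v_2,v_5] − [v_0,v_2,v_3].
As a 5×1 matrix over Z this has rank 1, with invariant factors (1).

From H_k ≅ ker(∂_k) / im(∂_{k+1}) we obtain:

  H_0: rank C_0 − rank ∂_1 = 9 − 8 = 1, and the invariant factors of ∂_1 are all 1, so H_0 ≅ Z.
  H_1: rank ker ∂_1 − rank ∂_2 = (14 − 8) − 4 = 2, and the invariant factors of ∂_2 are all 1, so H_1 ≅ Z^2.
  H_2: rank ker ∂_2 − rank ∂_3 = (5 − 4) − 1 = 0, and the invariant factors of ∂_3 are all 1, so H_2 ≅ 0.
  H_3: rank ker ∂_3 − rank ∂_4 = (1 − 1) − 0 = 0, and there is no ∂_4, so H_3 ≅ 0.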